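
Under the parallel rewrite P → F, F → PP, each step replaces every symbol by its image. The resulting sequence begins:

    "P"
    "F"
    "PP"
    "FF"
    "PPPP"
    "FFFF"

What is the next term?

PPPPPPPP

Expanding FFFF: F→PP, F→PP, F→PP, F→PP. Concatenated: PP PP PP PP.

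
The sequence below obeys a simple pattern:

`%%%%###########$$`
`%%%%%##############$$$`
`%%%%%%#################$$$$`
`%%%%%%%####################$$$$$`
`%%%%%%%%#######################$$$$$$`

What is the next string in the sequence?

%%%%%%%%%##########################$$$$$$$

The n-th term is n+1 %'s then 3n+2 #'s then n-1 $'s, where the shown terms are n = 3, 4, 5, 6, 7.
At n = 8 the blocks have lengths 9, 26, 7.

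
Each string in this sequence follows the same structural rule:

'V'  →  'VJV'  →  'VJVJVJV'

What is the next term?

Each string is two copies of the previous one joined by 'J'.
Doubling VJVJVJV with 'J' between the halves:

VJVJVJVJVJVJVJV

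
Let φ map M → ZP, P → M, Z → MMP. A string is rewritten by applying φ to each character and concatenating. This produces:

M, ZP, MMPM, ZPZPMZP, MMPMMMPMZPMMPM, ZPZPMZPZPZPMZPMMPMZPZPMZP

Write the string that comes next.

φ(ZPZPMZPZPZPMZPMMPMZPZPMZP) expands symbol-by-symbol to MMP M MMP M ZP MMP M MMP M MMP M ZP MMP M ZP ZP M ZP MMP M MMP M ZP MMP M; joining the 25 pieces gives the next term.

MMPMMMPMZPMMPMMMPMMMPMZPMMPMZPZPMZPMMPMMMPMZPMMPM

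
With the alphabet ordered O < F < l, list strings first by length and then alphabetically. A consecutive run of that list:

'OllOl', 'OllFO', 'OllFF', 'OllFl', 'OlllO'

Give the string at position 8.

FOOOO

Continuing the enumeration 3 steps past OlllO: OlllO → OlllF → Ollll → (answer).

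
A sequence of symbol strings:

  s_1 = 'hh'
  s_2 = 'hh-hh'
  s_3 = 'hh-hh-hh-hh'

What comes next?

Every step duplicates the string with '-' between the halves.
So the next term is two copies of hh-hh-hh-hh with '-' between the halves.

hh-hh-hh-hh-hh-hh-hh-hh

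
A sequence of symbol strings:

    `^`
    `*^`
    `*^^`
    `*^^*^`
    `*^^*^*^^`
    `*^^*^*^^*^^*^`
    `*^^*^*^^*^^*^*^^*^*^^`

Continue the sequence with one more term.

*^^*^*^^*^^*^*^^*^*^^*^^*^*^^*^^*^

This is a Fibonacci-style word recurrence s(k) = s(k−1)·s(k−2): e.g. *^·^ = *^^.
The next term joins *^^*^*^^*^^*^*^^*^*^^ and *^^*^*^^*^^*^.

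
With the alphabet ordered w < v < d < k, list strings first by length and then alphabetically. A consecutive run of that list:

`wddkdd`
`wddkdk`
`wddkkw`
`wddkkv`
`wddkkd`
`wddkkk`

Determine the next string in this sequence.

wdkwww

Treat wddkkk as a base-4 numeral over the given alphabet and add one, carrying through any trailing k's.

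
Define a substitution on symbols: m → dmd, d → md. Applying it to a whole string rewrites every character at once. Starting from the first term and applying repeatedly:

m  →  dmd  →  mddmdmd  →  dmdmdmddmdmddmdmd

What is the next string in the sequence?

φ(dmdmdmddmdmddmdmd) expands symbol-by-symbol to md dmd md dmd md dmd md md dmd md dmd md md dmd md dmd md; joining the 17 pieces gives the next term.

mddmdmddmdmddmdmdmddmdmddmdmdmddmdmddmdmd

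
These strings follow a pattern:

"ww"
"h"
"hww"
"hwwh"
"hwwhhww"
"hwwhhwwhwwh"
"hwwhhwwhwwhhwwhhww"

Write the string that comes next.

From term 3 onward, concatenate the last term with the second-to-last: h·ww = hww, hww·h = hwwh, …
The next term joins hwwhhwwhwwhhwwhhww and hwwhhwwhwwh.

hwwhhwwhwwhhwwhhwwhwwhhwwhwwh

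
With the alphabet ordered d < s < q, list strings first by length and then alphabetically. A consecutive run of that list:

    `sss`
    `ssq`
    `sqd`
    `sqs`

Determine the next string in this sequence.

Find the rightmost character of sqs below q, bump it to the next letter, and reset everything to its right to d.

sqq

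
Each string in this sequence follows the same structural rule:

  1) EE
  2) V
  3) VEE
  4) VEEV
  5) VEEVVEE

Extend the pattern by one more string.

VEEVVEEVEEV

From term 3 onward, concatenate the last term with the second-to-last: V·EE = VEE, VEE·V = VEEV, …
So term 6 is VEEVVEE·VEEV.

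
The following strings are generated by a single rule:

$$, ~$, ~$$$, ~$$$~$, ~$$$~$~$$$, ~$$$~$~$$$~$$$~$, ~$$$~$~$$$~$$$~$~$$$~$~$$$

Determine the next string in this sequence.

This is a Fibonacci-style word recurrence s(k) = s(k−1)·s(k−2): e.g. ~$·$$ = ~$$$.
So term 8 is ~$$$~$~$$$~$$$~$~$$$~$~$$$·~$$$~$~$$$~$$$~$.

~$$$~$~$$$~$$$~$~$$$~$~$$$~$$$~$~$$$~$$$~$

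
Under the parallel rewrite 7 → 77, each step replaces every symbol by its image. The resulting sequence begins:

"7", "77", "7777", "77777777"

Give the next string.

Expanding 77777777: 7→77, 7→77, 7→77, 7→77, 7→77, 7→77, 7→77, 7→77. Concatenated: 77 77 77 77 77 77 77 77.

7777777777777777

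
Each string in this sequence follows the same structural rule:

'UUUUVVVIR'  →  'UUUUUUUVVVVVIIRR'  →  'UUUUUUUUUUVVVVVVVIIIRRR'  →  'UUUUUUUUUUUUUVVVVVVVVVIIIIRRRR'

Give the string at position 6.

UUUUUUUUUUUUUUUUUUUVVVVVVVVVVVVVIIIIIIRRRRRR

Each string has the form U^{3n+1} V^{2n+1} I^{n} R^{n} (n = 1, 2, …).
Setting n = 6 gives 19, 13, 6, 6 characters in each block.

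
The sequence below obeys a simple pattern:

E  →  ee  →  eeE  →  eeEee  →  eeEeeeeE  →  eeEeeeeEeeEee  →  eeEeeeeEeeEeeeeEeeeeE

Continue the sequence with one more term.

Each term (from the third on) is the previous term followed by the one before it: term 3 = ee·E = eeE.
The next term joins eeEeeeeEeeEeeeeEeeeeE and eeEeeeeEeeEee.

eeEeeeeEeeEeeeeEeeeeEeeEeeeeEeeEee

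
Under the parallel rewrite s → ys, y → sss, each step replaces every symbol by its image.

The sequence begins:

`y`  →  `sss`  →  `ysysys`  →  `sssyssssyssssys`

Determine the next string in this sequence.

φ(sssyssssyssssys) expands symbol-by-symbol to ys ys ys sss ys ys ys ys sss ys ys ys ys sss ys; joining the 15 pieces gives the next term.

ysysyssssysysysyssssysysysyssssys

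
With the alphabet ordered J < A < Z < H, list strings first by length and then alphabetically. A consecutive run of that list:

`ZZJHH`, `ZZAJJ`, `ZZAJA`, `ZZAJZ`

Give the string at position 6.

Advancing 2 positions from ZZAJZ through ZZAJZ → ZZAJH reaches term 6.

ZZAAJ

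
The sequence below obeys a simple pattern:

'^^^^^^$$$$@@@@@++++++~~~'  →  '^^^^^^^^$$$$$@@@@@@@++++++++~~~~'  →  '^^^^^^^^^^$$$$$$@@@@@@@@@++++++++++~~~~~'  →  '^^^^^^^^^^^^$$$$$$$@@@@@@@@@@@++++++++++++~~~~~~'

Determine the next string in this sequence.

^^^^^^^^^^^^^^$$$$$$$$@@@@@@@@@@@@@++++++++++++++~~~~~~~

The n-th term is 2n ^'s then n+1 $'s then 2n-1 @'s then 2n +'s then n ~'s, where the shown terms are n = 3, 4, 5, 6.
At n = 7 the blocks have lengths 14, 8, 13, 14, 7.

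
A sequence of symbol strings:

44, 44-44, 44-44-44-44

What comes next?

Every step duplicates the string with '-' between the halves.
So the next term is two copies of 44-44-44-44 with '-' between the halves.

44-44-44-44-44-44-44-44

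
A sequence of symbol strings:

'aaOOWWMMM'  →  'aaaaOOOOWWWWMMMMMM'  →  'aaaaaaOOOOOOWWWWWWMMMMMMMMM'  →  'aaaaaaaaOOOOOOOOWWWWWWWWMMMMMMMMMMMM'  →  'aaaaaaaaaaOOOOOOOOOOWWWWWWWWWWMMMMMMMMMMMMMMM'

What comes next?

aaaaaaaaaaaaOOOOOOOOOOOOWWWWWWWWWWWWMMMMMMMMMMMMMMMMMM

Term n consists of 2n a's, followed by 2n O's, followed by 2n W's, followed by 3n M's (n = 1, 2, …).
At n = 6 the blocks have lengths 12, 12, 12, 18.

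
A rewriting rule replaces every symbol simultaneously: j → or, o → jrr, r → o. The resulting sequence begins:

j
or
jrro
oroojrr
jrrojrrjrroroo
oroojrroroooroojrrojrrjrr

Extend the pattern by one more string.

Applying the rule to each of the 25 symbols of oroojrroroooroojrrojrrjrr gives the pieces jrr o jrr jrr or o o jrr o jrr jrr jrr o jrr jrr or o o jrr or o o or o o, which concatenate to the answer.

jrrojrrjrroroojrrojrrjrrjrrojrrjrroroojrroroooroo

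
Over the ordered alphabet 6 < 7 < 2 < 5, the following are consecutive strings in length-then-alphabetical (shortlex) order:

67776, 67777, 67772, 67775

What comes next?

67726

Find the rightmost character of 67775 below 5, bump it to the next letter, and reset everything to its right to 6.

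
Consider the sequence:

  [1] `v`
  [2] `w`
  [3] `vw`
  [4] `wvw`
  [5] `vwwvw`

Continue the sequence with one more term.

From term 3 onward, concatenate the second-to-last term with the last: v·w = vw, w·vw = wvw, …
The next term joins wvw and vwwvw.

wvwvwwvw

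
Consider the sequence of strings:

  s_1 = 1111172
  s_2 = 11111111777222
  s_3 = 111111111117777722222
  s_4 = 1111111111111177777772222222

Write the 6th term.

Each string has the form 1^{3n+2} 7^{2n-1} 2^{2n-1} (n = 1, 2, …).
At n = 6 the blocks have lengths 20, 11, 11.

111111111111111111117777777777722222222222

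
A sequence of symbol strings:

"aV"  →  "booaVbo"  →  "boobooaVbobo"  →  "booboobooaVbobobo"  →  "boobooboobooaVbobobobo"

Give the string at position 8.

booboobooboobooboobooaVbobobobobobobo

s(k+1) = boo·s(k)·bo, so each term gains boo as a prefix and bo as a suffix.
From boobooboobooaVbobobobo, 3 further steps: boobooboobooaVbobobobo → booboobooboobooaVbobobobobo → boobooboobooboobooaVbobobobobobo → (answer).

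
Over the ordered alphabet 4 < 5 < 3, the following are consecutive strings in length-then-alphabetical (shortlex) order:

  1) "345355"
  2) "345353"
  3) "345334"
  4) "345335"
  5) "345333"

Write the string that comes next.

Find the rightmost character of 345333 below 3, bump it to the next letter, and reset everything to its right to 4.

343444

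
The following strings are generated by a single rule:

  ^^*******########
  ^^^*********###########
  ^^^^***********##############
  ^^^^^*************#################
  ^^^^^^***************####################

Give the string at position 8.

^^^^^^^^^*********************#############################

The n-th term is n ^'s then 2n+3 *'s then 3n+2 #'s, where the shown terms are n = 2, 3, 4, 5, 6.
For term 8, n = 9, so the run lengths are 9, 21, 29.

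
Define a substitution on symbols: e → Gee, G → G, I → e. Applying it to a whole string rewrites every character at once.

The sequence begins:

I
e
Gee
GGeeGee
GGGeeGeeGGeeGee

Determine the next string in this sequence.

Applying the rule to each of the 15 symbols of GGGeeGeeGGeeGee gives the pieces G G G Gee Gee G Gee Gee G G Gee Gee G Gee Gee, which concatenate to the answer.

GGGGeeGeeGGeeGeeGGGeeGeeGGeeGee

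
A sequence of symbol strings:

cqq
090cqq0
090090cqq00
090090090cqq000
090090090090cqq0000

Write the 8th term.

090090090090090090090cqq0000000

Each term wraps the previous one in 090 on the left and 0 on the right.
From 090090090090cqq0000, 3 further steps: 090090090090cqq0000 → 090090090090090cqq00000 → 090090090090090090cqq000000 → (answer).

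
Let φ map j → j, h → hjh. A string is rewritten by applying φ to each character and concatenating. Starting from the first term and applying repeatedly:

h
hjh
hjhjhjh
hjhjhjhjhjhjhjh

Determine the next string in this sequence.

Rewriting the 15 symbols of hjhjhjhjhjhjhjh one by one yields hjh j hjh j hjh j hjh j hjh j hjh j hjh j hjh; concatenated:

hjhjhjhjhjhjhjhjhjhjhjhjhjhjhjh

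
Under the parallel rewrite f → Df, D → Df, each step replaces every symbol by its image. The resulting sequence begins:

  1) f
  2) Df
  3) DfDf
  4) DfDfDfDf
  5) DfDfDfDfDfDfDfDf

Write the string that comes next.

Applying the rule to each of the 16 symbols of DfDfDfDfDfDfDfDf gives the pieces Df Df Df Df Df Df Df Df Df Df Df Df Df Df Df Df, which concatenate to the answer.

DfDfDfDfDfDfDfDfDfDfDfDfDfDfDfDf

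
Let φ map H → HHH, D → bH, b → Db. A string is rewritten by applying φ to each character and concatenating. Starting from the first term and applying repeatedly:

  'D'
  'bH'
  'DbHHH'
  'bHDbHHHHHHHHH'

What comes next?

Rewriting the 13 symbols of bHDbHHHHHHHHH one by one yields Db HHH bH Db HHH HHH HHH HHH HHH HHH HHH HHH HHH; concatenated:

DbHHHbHDbHHHHHHHHHHHHHHHHHHHHHHHHHHH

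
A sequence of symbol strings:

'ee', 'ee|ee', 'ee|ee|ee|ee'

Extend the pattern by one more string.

Every step duplicates the string with '|' between the halves.
Doubling ee|ee|ee|ee with '|' between the halves:

ee|ee|ee|ee|ee|ee|ee|ee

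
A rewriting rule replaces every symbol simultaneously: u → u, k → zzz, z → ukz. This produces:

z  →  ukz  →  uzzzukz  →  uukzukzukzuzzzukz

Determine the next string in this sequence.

uuzzzukzuzzzukzuzzzukzuukzukzukzuzzzukz

Applying the rule to each of the 17 symbols of uukzukzukzuzzzukz gives the pieces u u zzz ukz u zzz ukz u zzz ukz u ukz ukz ukz u zzz ukz, which concatenate to the answer.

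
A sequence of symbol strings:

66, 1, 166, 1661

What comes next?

1661166

This is a Fibonacci-style word recurrence s(k) = s(k−1)·s(k−2): e.g. 1·66 = 166.
Continuing: 1661 · 166 gives term 5.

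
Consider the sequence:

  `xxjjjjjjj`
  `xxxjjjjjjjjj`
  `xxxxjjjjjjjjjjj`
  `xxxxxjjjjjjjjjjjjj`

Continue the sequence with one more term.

The n-th term is n-1 x's then 2n+1 j's, where the shown terms are n = 3, 4, 5, 6.
At n = 7 the blocks have lengths 6, 15.

xxxxxxjjjjjjjjjjjjjjj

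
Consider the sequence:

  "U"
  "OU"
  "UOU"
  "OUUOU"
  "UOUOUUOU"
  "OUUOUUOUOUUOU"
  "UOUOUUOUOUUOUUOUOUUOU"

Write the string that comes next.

OUUOUUOUOUUOUUOUOUUOUOUUOUUOUOUUOU

Each term (from the third on) is the two preceding terms concatenated in order: term 3 = U·OU = UOU.
The next term joins OUUOUUOUOUUOU and UOUOUUOUOUUOUUOUOUUOU.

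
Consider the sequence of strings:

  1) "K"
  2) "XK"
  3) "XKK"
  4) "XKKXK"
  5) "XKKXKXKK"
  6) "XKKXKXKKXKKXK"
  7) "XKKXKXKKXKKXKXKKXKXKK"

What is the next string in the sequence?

This is a Fibonacci-style word recurrence s(k) = s(k−1)·s(k−2): e.g. XK·K = XKK.
Continuing: XKKXKXKKXKKXKXKKXKXKK · XKKXKXKKXKKXK gives term 8.

XKKXKXKKXKKXKXKKXKXKKXKKXKXKKXKKXK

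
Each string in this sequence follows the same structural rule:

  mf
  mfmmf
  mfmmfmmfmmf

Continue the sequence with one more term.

mfmmfmmfmmfmmfmmfmmfmmf

Every step duplicates the string with 'm' between the halves.
So the next term is two copies of mfmmfmmfmmf with 'm' between the halves.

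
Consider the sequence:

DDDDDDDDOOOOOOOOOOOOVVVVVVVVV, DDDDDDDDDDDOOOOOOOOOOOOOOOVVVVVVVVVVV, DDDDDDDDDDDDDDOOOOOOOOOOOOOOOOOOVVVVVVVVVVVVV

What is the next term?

The n-th term is 3n-1 D's then 3n+3 O's then 2n+3 V's, where the shown terms are n = 3, 4, 5.
At n = 6 the blocks have lengths 17, 21, 15.

DDDDDDDDDDDDDDDDDOOOOOOOOOOOOOOOOOOOOOVVVVVVVVVVVVVVV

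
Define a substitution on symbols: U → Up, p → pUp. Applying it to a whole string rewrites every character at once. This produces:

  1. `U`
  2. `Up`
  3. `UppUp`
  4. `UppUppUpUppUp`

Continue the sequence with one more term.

φ(UppUppUpUppUp) expands symbol-by-symbol to Up pUp pUp Up pUp pUp Up pUp Up pUp pUp Up pUp; joining the 13 pieces gives the next term.

UppUppUpUppUppUpUppUpUppUppUpUppUp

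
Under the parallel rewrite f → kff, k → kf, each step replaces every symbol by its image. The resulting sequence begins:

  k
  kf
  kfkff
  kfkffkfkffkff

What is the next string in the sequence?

Rewriting the 13 symbols of kfkffkfkffkff one by one yields kf kff kf kff kff kf kff kf kff kff kf kff kff; concatenated:

kfkffkfkffkffkfkffkfkffkffkfkffkff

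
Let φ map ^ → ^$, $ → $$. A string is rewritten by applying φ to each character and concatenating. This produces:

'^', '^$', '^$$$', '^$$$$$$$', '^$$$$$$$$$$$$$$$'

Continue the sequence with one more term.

φ(^$$$$$$$$$$$$$$$) expands symbol-by-symbol to ^$ $$ $$ $$ $$ $$ $$ $$ $$ $$ $$ $$ $$ $$ $$ $$; joining the 16 pieces gives the next term.

^$$$$$$$$$$$$$$$$$$$$$$$$$$$$$$$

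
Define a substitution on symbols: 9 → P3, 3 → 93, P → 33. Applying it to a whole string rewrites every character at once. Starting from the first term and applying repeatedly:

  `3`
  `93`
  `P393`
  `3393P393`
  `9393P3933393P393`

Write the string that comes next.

Applying the rule to each of the 16 symbols of 9393P3933393P393 gives the pieces P3 93 P3 93 33 93 P3 93 93 93 P3 93 33 93 P3 93, which concatenate to the answer.

P393P3933393P3939393P3933393P393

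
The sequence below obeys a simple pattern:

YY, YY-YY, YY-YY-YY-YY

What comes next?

Each string is two copies of the previous one joined by '-'.
Doubling YY-YY-YY-YY with '-' between the halves:

YY-YY-YY-YY-YY-YY-YY-YY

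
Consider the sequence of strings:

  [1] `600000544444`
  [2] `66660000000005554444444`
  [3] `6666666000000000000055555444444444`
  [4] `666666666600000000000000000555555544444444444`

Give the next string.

66666666666660000000000000000000005555555554444444444444

Each string has the form 6^{3n-2} 0^{4n+1} 5^{2n-1} 4^{2n+3} (n = 1, 2, …).
Setting n = 5 gives 13, 21, 9, 13 characters in each block.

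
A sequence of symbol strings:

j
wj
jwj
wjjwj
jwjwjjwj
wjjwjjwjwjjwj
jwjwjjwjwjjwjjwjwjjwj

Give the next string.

wjjwjjwjwjjwjjwjwjjwjwjjwjjwjwjjwj

This is a Fibonacci-style word recurrence s(k) = s(k−2)·s(k−1): e.g. j·wj = jwj.
The next term joins wjjwjjwjwjjwj and jwjwjjwjwjjwjjwjwjjwj.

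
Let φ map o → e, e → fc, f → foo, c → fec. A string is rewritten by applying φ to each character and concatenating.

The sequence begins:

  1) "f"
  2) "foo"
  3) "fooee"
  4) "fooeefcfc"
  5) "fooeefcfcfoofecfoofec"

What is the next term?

Rewriting the 21 symbols of fooeefcfcfoofecfoofec one by one yields foo e e fc fc foo fec foo fec foo e e foo fc fec foo e e foo fc fec; concatenated:

fooeefcfcfoofecfoofecfooeefoofcfecfooeefoofcfec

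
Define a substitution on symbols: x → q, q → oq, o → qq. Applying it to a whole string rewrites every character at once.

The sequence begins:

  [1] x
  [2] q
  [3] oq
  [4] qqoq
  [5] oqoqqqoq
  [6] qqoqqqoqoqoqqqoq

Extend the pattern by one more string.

oqoqqqoqoqoqqqoqqqoqqqoqoqoqqqoq

φ(qqoqqqoqoqoqqqoq) expands symbol-by-symbol to oq oq qq oq oq oq qq oq qq oq qq oq oq oq qq oq; joining the 16 pieces gives the next term.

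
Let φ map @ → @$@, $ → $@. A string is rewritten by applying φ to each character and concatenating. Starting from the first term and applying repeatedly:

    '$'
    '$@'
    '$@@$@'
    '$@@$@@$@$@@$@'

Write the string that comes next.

$@@$@@$@$@@$@@$@$@@$@$@@$@@$@$@@$@

Replace each of the 13 characters of $@@$@@$@$@@$@ in place — $@ @$@ @$@ $@ @$@ @$@ $@ @$@ $@ @$@ @$@ $@ @$@ — and concatenate.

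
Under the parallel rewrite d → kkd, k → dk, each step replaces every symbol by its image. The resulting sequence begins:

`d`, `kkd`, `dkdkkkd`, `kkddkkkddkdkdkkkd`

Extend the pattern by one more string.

dkdkkkdkkddkdkdkkkdkkddkkkddkkkddkdkdkkkd

φ(kkddkkkddkdkdkkkd) expands symbol-by-symbol to dk dk kkd kkd dk dk dk kkd kkd dk kkd dk kkd dk dk dk kkd; joining the 17 pieces gives the next term.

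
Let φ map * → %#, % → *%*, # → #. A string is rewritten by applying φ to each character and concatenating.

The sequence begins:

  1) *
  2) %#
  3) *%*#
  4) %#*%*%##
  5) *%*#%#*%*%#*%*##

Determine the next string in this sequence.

Rewriting the 16 symbols of *%*#%#*%*%#*%*## one by one yields %# *%* %# # *%* # %# *%* %# *%* # %# *%* %# # #; concatenated:

%#*%*%##*%*#%#*%*%#*%*#%#*%*%###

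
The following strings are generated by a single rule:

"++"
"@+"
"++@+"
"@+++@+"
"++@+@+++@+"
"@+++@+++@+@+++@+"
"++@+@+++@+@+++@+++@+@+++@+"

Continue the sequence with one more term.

Each term (from the third on) is the two preceding terms concatenated in order: term 3 = ++·@+ = ++@+.
Continuing: @+++@+++@+@+++@+ · ++@+@+++@+@+++@+++@+@+++@+ gives term 8.

@+++@+++@+@+++@+++@+@+++@+@+++@+++@+@+++@+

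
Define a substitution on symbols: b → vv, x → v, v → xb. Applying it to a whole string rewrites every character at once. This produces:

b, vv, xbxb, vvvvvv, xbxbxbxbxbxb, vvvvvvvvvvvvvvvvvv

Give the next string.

φ(vvvvvvvvvvvvvvvvvv) expands symbol-by-symbol to xb xb xb xb xb xb xb xb xb xb xb xb xb xb xb xb xb xb; joining the 18 pieces gives the next term.

xbxbxbxbxbxbxbxbxbxbxbxbxbxbxbxbxbxb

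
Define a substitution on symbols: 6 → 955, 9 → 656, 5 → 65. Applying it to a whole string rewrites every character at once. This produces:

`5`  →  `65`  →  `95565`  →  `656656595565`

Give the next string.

955659559556595565656656595565

Expanding 656656595565: 6→955, 5→65, 6→955, 6→955, 5→65, 6→955, 5→65, 9→656, 5→65, 5→65, 6→955, 5→65. Concatenated: 955 65 955 955 65 955 65 656 65 65 955 65.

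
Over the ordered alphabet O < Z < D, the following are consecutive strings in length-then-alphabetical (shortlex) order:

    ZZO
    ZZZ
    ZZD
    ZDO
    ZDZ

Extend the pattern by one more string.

ZDD

Treat ZDZ as a base-3 numeral over the given alphabet and add one, carrying through any trailing D's.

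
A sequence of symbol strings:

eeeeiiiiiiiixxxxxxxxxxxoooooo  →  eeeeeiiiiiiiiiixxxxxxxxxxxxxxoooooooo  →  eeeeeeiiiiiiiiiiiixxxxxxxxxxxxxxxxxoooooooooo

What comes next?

eeeeeeeiiiiiiiiiiiiiixxxxxxxxxxxxxxxxxxxxoooooooooooo

The n-th term is n+1 e's then 2n+2 i's then 3n+2 x's then 2n o's, where the shown terms are n = 3, 4, 5.
At n = 6 the blocks have lengths 7, 14, 20, 12.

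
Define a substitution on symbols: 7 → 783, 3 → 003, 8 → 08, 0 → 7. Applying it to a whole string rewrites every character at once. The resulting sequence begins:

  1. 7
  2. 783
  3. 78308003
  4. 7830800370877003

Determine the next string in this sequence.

φ(7830800370877003) expands symbol-by-symbol to 783 08 003 7 08 7 7 003 783 7 08 783 783 7 7 003; joining the 16 pieces gives the next term.

783080037087700378370878378377003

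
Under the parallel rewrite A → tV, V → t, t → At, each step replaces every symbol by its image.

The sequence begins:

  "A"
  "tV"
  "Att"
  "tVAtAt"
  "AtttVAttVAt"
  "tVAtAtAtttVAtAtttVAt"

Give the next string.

φ(tVAtAtAtttVAtAtttVAt) expands symbol-by-symbol to At t tV At tV At tV At At At t tV At tV At At At t tV At; joining the 20 pieces gives the next term.

AtttVAttVAttVAtAtAtttVAttVAtAtAtttVAt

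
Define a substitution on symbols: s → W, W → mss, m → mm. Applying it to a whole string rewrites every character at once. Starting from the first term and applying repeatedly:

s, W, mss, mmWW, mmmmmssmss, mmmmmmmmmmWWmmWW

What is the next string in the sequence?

Replace each of the 16 characters of mmmmmmmmmmWWmmWW in place — mm mm mm mm mm mm mm mm mm mm mss mss mm mm mss mss — and concatenate.

mmmmmmmmmmmmmmmmmmmmmssmssmmmmmssmss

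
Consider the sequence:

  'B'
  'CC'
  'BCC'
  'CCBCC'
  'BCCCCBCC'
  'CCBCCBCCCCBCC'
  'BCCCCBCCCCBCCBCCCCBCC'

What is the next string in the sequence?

Each term (from the third on) is the two preceding terms concatenated in order: term 3 = B·CC = BCC.
Continuing: CCBCCBCCCCBCC · BCCCCBCCCCBCCBCCCCBCC gives term 8.

CCBCCBCCCCBCCBCCCCBCCCCBCCBCCCCBCC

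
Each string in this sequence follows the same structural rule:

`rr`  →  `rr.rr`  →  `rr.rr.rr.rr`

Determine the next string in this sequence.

Each string is two copies of the previous one joined by '.'.
Doubling rr.rr.rr.rr with '.' between the halves:

rr.rr.rr.rr.rr.rr.rr.rr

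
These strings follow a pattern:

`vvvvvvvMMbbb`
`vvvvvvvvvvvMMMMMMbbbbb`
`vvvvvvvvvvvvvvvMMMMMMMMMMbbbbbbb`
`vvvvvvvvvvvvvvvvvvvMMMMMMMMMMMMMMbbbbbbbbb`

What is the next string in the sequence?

vvvvvvvvvvvvvvvvvvvvvvvMMMMMMMMMMMMMMMMMMbbbbbbbbbbb

Each string has the form v^{4n+3} M^{4n-2} b^{2n+1} (n = 1, 2, …).
For the next term, n = 5, so the run lengths are 23, 18, 11.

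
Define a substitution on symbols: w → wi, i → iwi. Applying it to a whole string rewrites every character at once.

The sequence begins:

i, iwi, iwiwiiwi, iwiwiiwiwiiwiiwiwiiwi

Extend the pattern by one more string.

iwiwiiwiwiiwiiwiwiiwiwiiwiiwiwiiwiiwiwiiwiwiiwiiwiwiiwi

φ(iwiwiiwiwiiwiiwiwiiwi) expands symbol-by-symbol to iwi wi iwi wi iwi iwi wi iwi wi iwi iwi wi iwi iwi wi iwi wi iwi iwi wi iwi; joining the 21 pieces gives the next term.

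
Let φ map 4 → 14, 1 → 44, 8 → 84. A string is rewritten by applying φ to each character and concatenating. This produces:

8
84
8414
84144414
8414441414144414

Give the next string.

Rewriting the 16 symbols of 8414441414144414 one by one yields 84 14 44 14 14 14 44 14 44 14 44 14 14 14 44 14; concatenated:

84144414141444144414441414144414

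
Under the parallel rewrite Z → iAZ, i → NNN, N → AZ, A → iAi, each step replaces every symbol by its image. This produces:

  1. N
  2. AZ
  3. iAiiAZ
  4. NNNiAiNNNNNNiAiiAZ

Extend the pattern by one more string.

Rewriting the 18 symbols of NNNiAiNNNNNNiAiiAZ one by one yields AZ AZ AZ NNN iAi NNN AZ AZ AZ AZ AZ AZ NNN iAi NNN NNN iAi iAZ; concatenated:

AZAZAZNNNiAiNNNAZAZAZAZAZAZNNNiAiNNNNNNiAiiAZ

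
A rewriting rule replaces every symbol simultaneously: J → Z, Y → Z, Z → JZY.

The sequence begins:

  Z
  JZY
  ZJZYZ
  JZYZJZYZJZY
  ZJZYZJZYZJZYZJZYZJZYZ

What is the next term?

φ(ZJZYZJZYZJZYZJZYZJZYZ) expands symbol-by-symbol to JZY Z JZY Z JZY Z JZY Z JZY Z JZY Z JZY Z JZY Z JZY Z JZY Z JZY; joining the 21 pieces gives the next term.

JZYZJZYZJZYZJZYZJZYZJZYZJZYZJZYZJZYZJZYZJZY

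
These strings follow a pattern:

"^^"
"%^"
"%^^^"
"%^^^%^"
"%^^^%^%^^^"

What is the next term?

%^^^%^%^^^%^^^%^

From term 3 onward, concatenate the last term with the second-to-last: %^·^^ = %^^^, %^^^·%^ = %^^^%^, …
The next term joins %^^^%^%^^^ and %^^^%^.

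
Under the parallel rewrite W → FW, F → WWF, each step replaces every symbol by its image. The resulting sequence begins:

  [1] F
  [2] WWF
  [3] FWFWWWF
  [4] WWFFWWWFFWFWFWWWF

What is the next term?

φ(WWFFWWWFFWFWFWWWF) expands symbol-by-symbol to FW FW WWF WWF FW FW FW WWF WWF FW WWF FW WWF FW FW FW WWF; joining the 17 pieces gives the next term.

FWFWWWFWWFFWFWFWWWFWWFFWWWFFWWWFFWFWFWWWF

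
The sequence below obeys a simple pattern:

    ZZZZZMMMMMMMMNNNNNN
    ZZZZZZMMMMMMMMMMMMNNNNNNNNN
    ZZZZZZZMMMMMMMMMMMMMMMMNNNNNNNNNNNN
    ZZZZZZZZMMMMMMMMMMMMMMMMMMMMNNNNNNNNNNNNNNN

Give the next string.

ZZZZZZZZZMMMMMMMMMMMMMMMMMMMMMMMMNNNNNNNNNNNNNNNNNN

Reading off run lengths: Z runs 5, 6, 7, 8; M runs 8, 12, 16, 20; N runs 6, 9, 12, 15 — each is linear in n, where the shown terms are n = 2, 3, 4, 5.
Setting n = 6 gives 9, 24, 18 characters in each block.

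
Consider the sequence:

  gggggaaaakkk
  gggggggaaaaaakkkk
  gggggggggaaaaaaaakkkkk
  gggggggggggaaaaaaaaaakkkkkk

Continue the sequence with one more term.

gggggggggggggaaaaaaaaaaaakkkkkkk

Reading off run lengths: g runs 5, 7, 9, 11; a runs 4, 6, 8, 10; k runs 3, 4, 5, 6 — each is linear in n, where the shown terms are n = 2, 3, 4, 5.
For the next term, n = 6, so the run lengths are 13, 12, 7.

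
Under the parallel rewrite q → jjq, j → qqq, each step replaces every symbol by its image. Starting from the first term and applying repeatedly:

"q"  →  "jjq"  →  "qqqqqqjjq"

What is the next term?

jjqjjqjjqjjqjjqjjqqqqqqqjjq

Apply φ to qqqqqqjjq symbol by symbol: q→jjq, q→jjq, q→jjq, q→jjq, q→jjq, q→jjq, j→qqq, j→qqq, q→jjq; joined: jjq jjq jjq jjq jjq jjq qqq qqq jjq.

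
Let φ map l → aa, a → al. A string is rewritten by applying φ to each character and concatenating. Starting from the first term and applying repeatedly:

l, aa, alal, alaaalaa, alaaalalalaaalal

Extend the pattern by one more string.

Replace each of the 16 characters of alaaalalalaaalal in place — al aa al al al aa al aa al aa al al al aa al aa — and concatenate.

alaaalalalaaalaaalaaalalalaaalaa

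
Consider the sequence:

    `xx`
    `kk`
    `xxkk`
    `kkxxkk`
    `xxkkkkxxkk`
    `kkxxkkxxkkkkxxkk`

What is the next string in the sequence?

This is a Fibonacci-style word recurrence s(k) = s(k−2)·s(k−1): e.g. xx·kk = xxkk.
Continuing: xxkkkkxxkk · kkxxkkxxkkkkxxkk gives term 7.

xxkkkkxxkkkkxxkkxxkkkkxxkk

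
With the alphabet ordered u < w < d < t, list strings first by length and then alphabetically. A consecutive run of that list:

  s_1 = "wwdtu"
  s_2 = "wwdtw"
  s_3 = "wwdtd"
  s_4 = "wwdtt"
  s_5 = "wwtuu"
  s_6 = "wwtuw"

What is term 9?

wwtwu

Continuing the enumeration 3 steps past wwtuw: wwtuw → wwtud → wwtut → (answer).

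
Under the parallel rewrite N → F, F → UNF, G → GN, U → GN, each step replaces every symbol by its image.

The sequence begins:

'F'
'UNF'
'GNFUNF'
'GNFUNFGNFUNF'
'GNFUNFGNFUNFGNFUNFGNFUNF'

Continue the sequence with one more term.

Replace each of the 24 characters of GNFUNFGNFUNFGNFUNFGNFUNF in place — GN F UNF GN F UNF GN F UNF GN F UNF GN F UNF GN F UNF GN F UNF GN F UNF — and concatenate.

GNFUNFGNFUNFGNFUNFGNFUNFGNFUNFGNFUNFGNFUNFGNFUNF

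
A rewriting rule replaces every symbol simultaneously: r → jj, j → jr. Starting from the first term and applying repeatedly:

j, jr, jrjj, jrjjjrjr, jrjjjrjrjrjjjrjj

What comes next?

jrjjjrjrjrjjjrjjjrjjjrjrjrjjjrjr

φ(jrjjjrjrjrjjjrjj) expands symbol-by-symbol to jr jj jr jr jr jj jr jj jr jj jr jr jr jj jr jr; joining the 16 pieces gives the next term.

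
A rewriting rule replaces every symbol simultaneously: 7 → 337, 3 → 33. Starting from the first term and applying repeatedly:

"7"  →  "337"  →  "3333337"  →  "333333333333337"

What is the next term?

3333333333333333333333333333337

Applying the rule to each of the 15 symbols of 333333333333337 gives the pieces 33 33 33 33 33 33 33 33 33 33 33 33 33 33 337, which concatenate to the answer.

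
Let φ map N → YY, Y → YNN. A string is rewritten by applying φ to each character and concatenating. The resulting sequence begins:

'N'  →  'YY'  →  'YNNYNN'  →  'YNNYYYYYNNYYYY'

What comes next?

Replace each of the 14 characters of YNNYYYYYNNYYYY in place — YNN YY YY YNN YNN YNN YNN YNN YY YY YNN YNN YNN YNN — and concatenate.

YNNYYYYYNNYNNYNNYNNYNNYYYYYNNYNNYNNYNN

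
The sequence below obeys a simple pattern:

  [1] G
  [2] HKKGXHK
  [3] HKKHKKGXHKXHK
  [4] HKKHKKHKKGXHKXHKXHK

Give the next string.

HKKHKKHKKHKKGXHKXHKXHKXHK

Each term wraps the previous one in HKK on the left and XHK on the right.
So the next term is HKK·HKKHKKHKKGXHKXHKXHK·XHK.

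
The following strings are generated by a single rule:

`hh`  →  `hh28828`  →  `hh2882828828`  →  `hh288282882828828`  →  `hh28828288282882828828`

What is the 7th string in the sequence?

Each term is the previous one with 28828 appended.
From hh28828288282882828828, 2 further steps: hh28828288282882828828 → hh2882828828288282882828828 → (answer).

hh288282882828828288282882828828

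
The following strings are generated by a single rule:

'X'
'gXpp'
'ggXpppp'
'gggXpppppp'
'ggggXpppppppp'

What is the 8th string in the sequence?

s(k+1) = g·s(k)·pp, so each term gains g as a prefix and pp as a suffix.
From ggggXpppppppp, 3 further steps: ggggXpppppppp → gggggXpppppppppp → ggggggXpppppppppppp → (answer).

gggggggXpppppppppppppp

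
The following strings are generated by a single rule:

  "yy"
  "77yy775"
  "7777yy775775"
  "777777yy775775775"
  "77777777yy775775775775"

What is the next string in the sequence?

7777777777yy775775775775775

Every step adds 77 to the front and 775 to the end of the previous string.
So the next term is 77·77777777yy775775775775·775.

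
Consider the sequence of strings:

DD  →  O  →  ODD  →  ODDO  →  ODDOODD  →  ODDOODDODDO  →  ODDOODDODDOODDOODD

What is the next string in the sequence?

ODDOODDODDOODDOODDODDOODDODDO

This is a Fibonacci-style word recurrence s(k) = s(k−1)·s(k−2): e.g. O·DD = ODD.
Continuing: ODDOODDODDOODDOODD · ODDOODDODDO gives term 8.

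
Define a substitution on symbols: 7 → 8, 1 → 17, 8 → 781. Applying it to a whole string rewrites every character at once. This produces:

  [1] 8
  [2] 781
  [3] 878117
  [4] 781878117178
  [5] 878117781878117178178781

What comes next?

781878117178878117781878117178178781178781878117

Applying the rule to each of the 24 symbols of 878117781878117178178781 gives the pieces 781 8 781 17 17 8 8 781 17 781 8 781 17 17 8 17 8 781 17 8 781 8 781 17, which concatenate to the answer.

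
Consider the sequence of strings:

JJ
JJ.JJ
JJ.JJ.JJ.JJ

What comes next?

Every step duplicates the string with '.' between the halves.
One more doubling of JJ.JJ.JJ.JJ gives the answer.

JJ.JJ.JJ.JJ.JJ.JJ.JJ.JJ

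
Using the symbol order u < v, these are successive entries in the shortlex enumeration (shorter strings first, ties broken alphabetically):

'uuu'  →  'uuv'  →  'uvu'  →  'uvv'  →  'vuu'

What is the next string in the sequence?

Treat vuu as a base-2 numeral over the given alphabet and add one, carrying through any trailing v's.

vuv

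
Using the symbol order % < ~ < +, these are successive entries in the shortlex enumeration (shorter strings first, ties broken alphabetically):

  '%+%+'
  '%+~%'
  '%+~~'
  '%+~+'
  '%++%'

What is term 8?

~%%%

Continuing the enumeration 3 steps past %++%: %++% → %++~ → %+++ → (answer).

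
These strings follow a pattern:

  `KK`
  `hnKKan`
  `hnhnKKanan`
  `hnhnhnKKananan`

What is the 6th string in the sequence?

hnhnhnhnhnKKananananan

s(k+1) = hn·s(k)·an, so each term gains hn as a prefix and an as a suffix.
From hnhnhnKKananan, 2 further steps: hnhnhnKKananan → hnhnhnhnKKanananan → (answer).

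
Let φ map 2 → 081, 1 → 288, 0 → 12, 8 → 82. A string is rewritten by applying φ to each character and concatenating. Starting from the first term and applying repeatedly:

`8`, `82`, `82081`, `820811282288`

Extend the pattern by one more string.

Rewriting each symbol of 820811282288: 8→82, 2→081, 0→12, 8→82, 1→288, 1→288, 2→081, 8→82, 2→081, 2→081, 8→82, 8→82, which concatenates to 82 081 12 82 288 288 081 82 081 081 82 82.

820811282288288081820810818282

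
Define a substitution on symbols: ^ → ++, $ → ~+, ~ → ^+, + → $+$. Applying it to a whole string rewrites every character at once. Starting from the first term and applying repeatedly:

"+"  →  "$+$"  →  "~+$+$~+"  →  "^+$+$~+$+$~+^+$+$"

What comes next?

++$+$~+$+$~+^+$+$~+$+$~+^+$+$++$+$~+$+$~+

φ(^+$+$~+$+$~+^+$+$) expands symbol-by-symbol to ++ $+$ ~+ $+$ ~+ ^+ $+$ ~+ $+$ ~+ ^+ $+$ ++ $+$ ~+ $+$ ~+; joining the 17 pieces gives the next term.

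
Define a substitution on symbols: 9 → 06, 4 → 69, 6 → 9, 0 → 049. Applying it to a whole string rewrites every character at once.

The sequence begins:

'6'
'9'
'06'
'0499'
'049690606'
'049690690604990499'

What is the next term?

04969069060499060499049690606049690606

Applying the rule to each of the 18 symbols of 049690690604990499 gives the pieces 049 69 06 9 06 049 9 06 049 9 049 69 06 06 049 69 06 06, which concatenate to the answer.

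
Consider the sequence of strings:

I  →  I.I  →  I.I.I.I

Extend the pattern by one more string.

I.I.I.I.I.I.I.I

s(k+1) = s(k)·.·s(k) — each term doubles the last with '.' between the halves.
So the next term is two copies of I.I.I.I with '.' between the halves.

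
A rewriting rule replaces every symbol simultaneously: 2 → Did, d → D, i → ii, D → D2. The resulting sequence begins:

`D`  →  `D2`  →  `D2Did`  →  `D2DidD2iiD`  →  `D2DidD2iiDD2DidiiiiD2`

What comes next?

Replace each of the 21 characters of D2DidD2iiDD2DidiiiiD2 in place — D2 Did D2 ii D D2 Did ii ii D2 D2 Did D2 ii D ii ii ii ii D2 Did — and concatenate.

D2DidD2iiDD2DidiiiiD2D2DidD2iiDiiiiiiiiD2Did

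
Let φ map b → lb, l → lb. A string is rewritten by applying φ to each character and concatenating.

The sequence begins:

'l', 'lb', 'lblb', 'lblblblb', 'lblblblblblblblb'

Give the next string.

lblblblblblblblblblblblblblblblb

Replace each of the 16 characters of lblblblblblblblb in place — lb lb lb lb lb lb lb lb lb lb lb lb lb lb lb lb — and concatenate.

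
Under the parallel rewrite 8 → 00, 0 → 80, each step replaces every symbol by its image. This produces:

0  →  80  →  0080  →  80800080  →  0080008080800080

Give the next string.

φ(0080008080800080) expands symbol-by-symbol to 80 80 00 80 80 80 00 80 00 80 00 80 80 80 00 80; joining the 16 pieces gives the next term.

80800080808000800080008080800080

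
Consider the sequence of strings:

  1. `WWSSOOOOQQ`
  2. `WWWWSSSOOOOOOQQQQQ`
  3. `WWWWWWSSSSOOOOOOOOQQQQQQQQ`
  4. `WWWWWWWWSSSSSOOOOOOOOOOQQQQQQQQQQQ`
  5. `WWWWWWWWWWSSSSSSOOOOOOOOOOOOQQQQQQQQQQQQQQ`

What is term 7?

WWWWWWWWWWWWWWSSSSSSSSOOOOOOOOOOOOOOOOQQQQQQQQQQQQQQQQQQQQ

Term n consists of 2n W's, followed by n+1 S's, followed by 2n+2 O's, followed by 3n-1 Q's (n = 1, 2, …).
For term 7, n = 7, so the run lengths are 14, 8, 16, 20.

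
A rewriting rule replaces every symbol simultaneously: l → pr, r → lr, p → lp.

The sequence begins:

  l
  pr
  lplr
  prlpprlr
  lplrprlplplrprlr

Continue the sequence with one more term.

prlpprlrlplrprlpprlpprlrlplrprlr

Replace each of the 16 characters of lplrprlplplrprlr in place — pr lp pr lr lp lr pr lp pr lp pr lr lp lr pr lr — and concatenate.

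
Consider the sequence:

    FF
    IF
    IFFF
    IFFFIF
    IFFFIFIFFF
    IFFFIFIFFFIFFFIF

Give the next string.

IFFFIFIFFFIFFFIFIFFFIFIFFF

This is a Fibonacci-style word recurrence s(k) = s(k−1)·s(k−2): e.g. IF·FF = IFFF.
So term 7 is IFFFIFIFFFIFFFIF·IFFFIFIFFF.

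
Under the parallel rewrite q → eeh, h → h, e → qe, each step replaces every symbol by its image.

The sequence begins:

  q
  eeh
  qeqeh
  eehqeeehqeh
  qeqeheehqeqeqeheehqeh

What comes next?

eehqeeehqehqeqeheehqeeehqeeehqehqeqeheehqeh

φ(qeqeheehqeqeqeheehqeh) expands symbol-by-symbol to eeh qe eeh qe h qe qe h eeh qe eeh qe eeh qe h qe qe h eeh qe h; joining the 21 pieces gives the next term.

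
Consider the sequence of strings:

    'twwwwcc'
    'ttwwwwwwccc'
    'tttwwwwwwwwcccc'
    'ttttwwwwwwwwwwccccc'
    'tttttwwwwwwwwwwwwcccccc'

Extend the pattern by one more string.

ttttttwwwwwwwwwwwwwwccccccc

Each string has the form t^{n-1} w^{2n} c^{n}, where the shown terms are n = 2, 3, 4, 5, 6.
At n = 7 the blocks have lengths 6, 14, 7.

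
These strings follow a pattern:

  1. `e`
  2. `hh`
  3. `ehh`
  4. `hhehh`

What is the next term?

This is a Fibonacci-style word recurrence s(k) = s(k−2)·s(k−1): e.g. e·hh = ehh.
The next term joins ehh and hhehh.

ehhhhehh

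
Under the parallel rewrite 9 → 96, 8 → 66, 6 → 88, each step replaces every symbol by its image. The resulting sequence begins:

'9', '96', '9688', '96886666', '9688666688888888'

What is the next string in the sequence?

Replace each of the 16 characters of 9688666688888888 in place — 96 88 66 66 88 88 88 88 66 66 66 66 66 66 66 66 — and concatenate.

96886666888888886666666666666666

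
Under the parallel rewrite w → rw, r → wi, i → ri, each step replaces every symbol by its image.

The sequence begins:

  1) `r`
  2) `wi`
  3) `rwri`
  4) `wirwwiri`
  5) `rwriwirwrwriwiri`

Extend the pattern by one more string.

Replace each of the 16 characters of rwriwirwrwriwiri in place — wi rw wi ri rw ri wi rw wi rw wi ri rw ri wi ri — and concatenate.

wirwwirirwriwirwwirwwirirwriwiri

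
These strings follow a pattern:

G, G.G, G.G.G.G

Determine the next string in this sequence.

Every step duplicates the string with '.' between the halves.
Doubling G.G.G.G with '.' between the halves:

G.G.G.G.G.G.G.G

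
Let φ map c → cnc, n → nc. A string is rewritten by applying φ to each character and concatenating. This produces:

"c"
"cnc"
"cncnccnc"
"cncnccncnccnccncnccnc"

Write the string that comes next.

Replace each of the 21 characters of cncnccncnccnccncnccnc in place — cnc nc cnc nc cnc cnc nc cnc nc cnc cnc nc cnc cnc nc cnc nc cnc cnc nc cnc — and concatenate.

cncnccncnccnccncnccncnccnccncnccnccncnccncnccnccncnccnc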